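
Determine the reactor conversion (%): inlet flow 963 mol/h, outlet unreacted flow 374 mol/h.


X = (F_in - F_out) / F_in * 100
Moles reacted = 963 - 374 = 589
X = 589 / 963 * 100
= 0.6116 * 100
= 61.16 %

61.16 %


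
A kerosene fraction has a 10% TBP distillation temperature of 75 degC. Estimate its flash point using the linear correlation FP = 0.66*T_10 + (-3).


FP = 0.66 * 75 + (-3) = 46.5

46.5 degC


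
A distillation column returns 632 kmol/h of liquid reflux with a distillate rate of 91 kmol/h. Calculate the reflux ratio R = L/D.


Reflux ratio definition: R = L / D (liquid returned / distillate withdrawn)
L = 632 kmol/h, D = 91 kmol/h
R = 632 / 91 = 6.945

6.945


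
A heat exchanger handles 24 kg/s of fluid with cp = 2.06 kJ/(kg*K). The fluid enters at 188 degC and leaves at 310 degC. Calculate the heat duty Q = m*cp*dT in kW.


Q = m_dot * cp * delta_T
delta_T = 310 - 188 = 122 K
Q = 24 * 2.06 * 122
= 49.44 * 122
= 6031.68 kW

6031.68 kW


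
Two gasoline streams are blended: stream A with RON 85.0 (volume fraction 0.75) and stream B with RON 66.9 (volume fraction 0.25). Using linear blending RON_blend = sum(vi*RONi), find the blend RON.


Linear blending: RON_blend = sum(vi * RONi)
Contribution 1: 0.75 * 85.0 = 63.75
Contribution 2: 0.25 * 66.9 = 16.725
RON_blend = 63.75 + 16.725 = 80.475

80.475


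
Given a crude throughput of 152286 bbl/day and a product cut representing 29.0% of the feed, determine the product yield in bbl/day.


Crude throughput = 152286 bbl/day
Fraction yield = 29.0%
yield = throughput * fraction / 100
yield = 152286 * 29.0 / 100 = 44162.94

44162.94 bbl/day


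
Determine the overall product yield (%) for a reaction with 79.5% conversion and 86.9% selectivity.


Overall yield = conversion (%) * selectivity (%) / 100
Conversion = 79.5%, Selectivity = 86.9%
Y = 79.5 * 86.9 / 100
= 69.0855 %

69.0855 %


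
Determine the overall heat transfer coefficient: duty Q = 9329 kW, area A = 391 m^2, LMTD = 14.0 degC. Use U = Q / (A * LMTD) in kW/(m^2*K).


From Q = U*A*LMTD, U = Q / (A * LMTD)
U = 9329 / (391 * 14.0) = 9329 / 5474 = 1.704

1.704 kW/(m^2*K)


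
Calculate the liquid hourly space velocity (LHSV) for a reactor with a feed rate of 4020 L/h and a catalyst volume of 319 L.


LHSV = volumetric feed rate / catalyst volume
= 4020 L/h / 319 L
= 12.60 h^-1

12.60 h^-1


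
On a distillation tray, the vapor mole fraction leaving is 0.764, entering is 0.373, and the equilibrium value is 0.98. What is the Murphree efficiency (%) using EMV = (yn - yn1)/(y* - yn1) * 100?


Murphree vapor efficiency: EMV = (y_n - y_(n-1)) / (y*_n - y_(n-1)) * 100
EMV = (0.764 - 0.373) / (0.98 - 0.373) * 100 = 0.391 / 0.607 * 100 = 64.42

64.42 %


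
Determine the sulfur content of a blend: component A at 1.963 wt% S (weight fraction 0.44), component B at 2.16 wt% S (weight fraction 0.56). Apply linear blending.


Linear sulfur blending: S_blend = x1*S1 + x2*S2
Contribution 1: 0.44 * 1.963 = 0.86372 wt%
Contribution 2: 0.56 * 2.16 = 1.2096 wt%
S_blend = 0.86372 + 1.2096 = 2.07332

2.07332 wt%


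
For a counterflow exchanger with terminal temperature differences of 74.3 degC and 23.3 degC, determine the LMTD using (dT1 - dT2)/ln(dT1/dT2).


LMTD = (dT1 - dT2) / ln(dT1/dT2)
= (74.3 - 23.3) / ln(74.3 / 23.3) = 51 / 1.15966 = 43.98

43.98 degC


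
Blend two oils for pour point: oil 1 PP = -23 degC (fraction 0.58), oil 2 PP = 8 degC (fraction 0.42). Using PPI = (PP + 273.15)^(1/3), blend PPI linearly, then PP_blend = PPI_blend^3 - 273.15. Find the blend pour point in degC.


PPI_1 = (-23 + 273.15)^(1/3) = 6.300865
PPI_2 = (8 + 273.15)^(1/3) = 6.551077
PPI_blend = 0.58 * 6.300865 + 0.42 * 6.551077 = 6.405954
PP_blend = 6.405954^3 - 273.15 = 262.8763 - 273.15 = -10.27

-10.27 degC


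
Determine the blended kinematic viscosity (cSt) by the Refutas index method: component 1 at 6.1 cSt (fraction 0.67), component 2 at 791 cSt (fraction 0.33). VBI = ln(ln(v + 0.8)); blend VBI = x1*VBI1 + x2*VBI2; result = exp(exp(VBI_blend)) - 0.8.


Refutas method: VBN_i = 14.534*ln(ln(visc_i + 0.8)) + 10.975, blended linearly by mass fraction; since VBN is linear in VBI_i = ln(ln(visc_i + 0.8)) and the fractions sum to 1, blend VBI directly: visc = exp(exp(VBI_blend)) - 0.8
VBI_1 = ln(ln(6.1 + 0.8)) = 0.658308
VBI_2 = ln(ln(791 + 0.8)) = 1.89827
VBI_blend = 0.67 * 0.658308 + 0.33 * 1.89827 = 1.0675
visc_blend = exp(exp(1.0675)) - 0.8 = 17.52

17.52 cSt


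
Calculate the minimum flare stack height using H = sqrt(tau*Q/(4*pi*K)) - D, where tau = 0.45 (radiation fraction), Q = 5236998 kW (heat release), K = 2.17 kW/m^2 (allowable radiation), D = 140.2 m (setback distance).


tau*Q/(4*pi*K) = 0.45 * 5236998 / (4 * pi * 2.17) = 86422.2
sqrt(86422.2) = 293.977
H = 293.977 - 140.2 = 153.8

153.8 m


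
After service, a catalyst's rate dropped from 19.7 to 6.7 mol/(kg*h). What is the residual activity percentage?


Activity (%) = (rate_used / rate_fresh) * 100
rate_used = 6.7, rate_fresh = 19.7
= (6.7 / 19.7) * 100
= 0.3401 * 100 = 34.01

34.01 %


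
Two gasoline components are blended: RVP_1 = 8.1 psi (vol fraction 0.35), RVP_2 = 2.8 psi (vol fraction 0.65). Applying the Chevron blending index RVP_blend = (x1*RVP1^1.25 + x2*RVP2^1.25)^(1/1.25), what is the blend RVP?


Chevron index: RVP_blend = (sum xi*RVPi^1.25)^(1/1.25)
RVP^1.25 terms: 0.35 * 8.1^1.25 + 0.65 * 2.8^1.25 = 7.13701
RVP_blend = 7.13701^(1/1.25) = 4.817

4.817 psi


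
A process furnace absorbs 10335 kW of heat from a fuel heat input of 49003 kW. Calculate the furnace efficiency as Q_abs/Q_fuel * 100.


Furnace efficiency = Q_absorbed / Q_fuel * 100
= 10335 / 49003 * 100 = 21.09

21.09 %


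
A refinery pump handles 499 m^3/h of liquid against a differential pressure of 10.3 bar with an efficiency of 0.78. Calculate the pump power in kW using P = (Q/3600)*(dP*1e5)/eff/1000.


Q = 499 / 3600 = 0.138611 m^3/s
P = 0.138611 * (10.3 * 1e5) / 0.78 / 1000 = 183.0

183.0 kW


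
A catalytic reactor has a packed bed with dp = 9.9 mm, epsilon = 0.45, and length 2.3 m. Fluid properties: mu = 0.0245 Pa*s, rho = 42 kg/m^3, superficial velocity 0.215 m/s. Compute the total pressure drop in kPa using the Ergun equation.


dp = 9.9 mm = 0.0099 m
Viscous term = 150*0.0245*0.215*(1-0.45)^2 / (0.0099^2*0.45^3) = 26761.7
Inertial term = 1.75*42*0.215^2*(1-0.45) / (0.0099*0.45^3) = 2071.35
dP/L = 26761.7 + 2071.35 = 28833 Pa/m
dP = 28833 * 2.3 / 1000 = 66.32 kPa

66.32 kPa


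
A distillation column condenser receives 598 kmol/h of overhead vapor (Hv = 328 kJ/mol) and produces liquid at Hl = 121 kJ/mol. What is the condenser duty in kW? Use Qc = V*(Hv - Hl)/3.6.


Qc = 598 * (328 - 121) / 3.6 = 598 * 207 / 3.6 = 34380

34380 kW


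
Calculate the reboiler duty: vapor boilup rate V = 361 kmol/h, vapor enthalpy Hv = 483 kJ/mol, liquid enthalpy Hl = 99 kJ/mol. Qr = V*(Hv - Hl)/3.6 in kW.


Qr = 361 * (483 - 99) / 3.6 = 361 * 384 / 3.6 = 38510

38510 kW


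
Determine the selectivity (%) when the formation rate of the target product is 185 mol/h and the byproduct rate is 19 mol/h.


Selectivity = desired / (desired + undesired) * 100
Total products = 185 + 19 = 204 mol/h
S = 185 / 204 * 100
= 0.9069 * 100
= 90.69 %

90.69 %


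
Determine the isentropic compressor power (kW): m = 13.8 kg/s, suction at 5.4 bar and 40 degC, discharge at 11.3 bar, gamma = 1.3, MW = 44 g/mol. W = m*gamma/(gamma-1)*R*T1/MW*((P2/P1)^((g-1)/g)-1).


Isentropic work: W = m*(gamma/(gamma-1))*(R*T1/MW)*((P2/P1)^((gamma-1)/gamma) - 1)
T1 = 40 + 273.15 = 313.15 K
Pressure ratio = 11.3 / 5.4 = 2.09259
Exponent = (1.3 - 1)/1.3 = 0.230769
(P2/P1)^exp - 1 = 2.09259^0.230769 - 1 = 0.18578
W = 13.8 * 1.3 / 0.3 * 8.314 * 313.15 / 44 * 0.18578 = 657.4

657.4 kW


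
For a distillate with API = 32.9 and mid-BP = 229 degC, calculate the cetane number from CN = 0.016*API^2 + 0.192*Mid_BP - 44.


CN = 0.016 * 32.9^2 + 0.192 * 229 - 44
CN = 17.31856 + 43.968 - 44 = 17.28656

17.28656


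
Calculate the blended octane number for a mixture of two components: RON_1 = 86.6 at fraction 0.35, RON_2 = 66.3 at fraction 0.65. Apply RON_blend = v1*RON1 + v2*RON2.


Linear blending: RON_blend = sum(vi * RONi)
Contribution 1: 0.35 * 86.6 = 30.31
Contribution 2: 0.65 * 66.3 = 43.095
RON_blend = 30.31 + 43.095 = 73.405

73.405


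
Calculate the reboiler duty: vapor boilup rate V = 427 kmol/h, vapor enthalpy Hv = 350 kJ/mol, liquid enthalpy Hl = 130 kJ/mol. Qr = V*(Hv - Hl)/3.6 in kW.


Qr = 427 * (350 - 130) / 3.6 = 427 * 220 / 3.6 = 26090

26090 kW


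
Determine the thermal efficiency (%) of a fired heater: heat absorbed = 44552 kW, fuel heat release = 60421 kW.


Furnace efficiency = Q_absorbed / Q_fuel * 100
= 44552 / 60421 * 100 = 73.74

73.74 %


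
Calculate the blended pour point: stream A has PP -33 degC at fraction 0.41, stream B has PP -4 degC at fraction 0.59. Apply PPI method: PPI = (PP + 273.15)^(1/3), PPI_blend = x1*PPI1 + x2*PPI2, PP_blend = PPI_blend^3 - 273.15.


PPI_1 = (-33 + 273.15)^(1/3) = 6.215759
PPI_2 = (-4 + 273.15)^(1/3) = 6.456514
PPI_blend = 0.41 * 6.215759 + 0.59 * 6.456514 = 6.357804
PP_blend = 6.357804^3 - 273.15 = 256.9931 - 273.15 = -16.16

-16.16 degC


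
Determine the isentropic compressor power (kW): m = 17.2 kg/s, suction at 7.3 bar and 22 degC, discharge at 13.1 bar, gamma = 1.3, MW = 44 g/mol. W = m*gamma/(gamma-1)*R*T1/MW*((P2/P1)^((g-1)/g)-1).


Isentropic work: W = m*(gamma/(gamma-1))*(R*T1/MW)*((P2/P1)^((gamma-1)/gamma) - 1)
T1 = 22 + 273.15 = 295.15 K
Pressure ratio = 13.1 / 7.3 = 1.79452
Exponent = (1.3 - 1)/1.3 = 0.230769
(P2/P1)^exp - 1 = 1.79452^0.230769 - 1 = 0.144467
W = 17.2 * 1.3 / 0.3 * 8.314 * 295.15 / 44 * 0.144467 = 600.5

600.5 kW


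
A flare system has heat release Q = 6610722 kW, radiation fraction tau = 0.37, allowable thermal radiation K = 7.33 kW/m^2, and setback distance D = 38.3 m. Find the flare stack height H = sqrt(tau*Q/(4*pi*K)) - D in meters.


tau*Q/(4*pi*K) = 0.37 * 6610722 / (4 * pi * 7.33) = 26554.4
sqrt(26554.4) = 162.955
H = 162.955 - 38.3 = 124.7

124.7 m


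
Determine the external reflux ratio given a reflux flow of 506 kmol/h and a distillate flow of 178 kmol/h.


Reflux ratio definition: R = L / D (liquid returned / distillate withdrawn)
L = 506 kmol/h, D = 178 kmol/h
R = 506 / 178 = 2.843

2.843


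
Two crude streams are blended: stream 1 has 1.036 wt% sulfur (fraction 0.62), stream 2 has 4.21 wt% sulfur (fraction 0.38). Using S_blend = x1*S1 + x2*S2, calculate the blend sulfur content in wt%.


Linear sulfur blending: S_blend = x1*S1 + x2*S2
Contribution 1: 0.62 * 1.036 = 0.64232 wt%
Contribution 2: 0.38 * 4.21 = 1.5998 wt%
S_blend = 0.64232 + 1.5998 = 2.24212

2.24212 wt%


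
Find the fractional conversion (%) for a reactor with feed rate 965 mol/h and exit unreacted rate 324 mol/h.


X = (F_in - F_out) / F_in * 100
Moles reacted = 965 - 324 = 641
X = 641 / 965 * 100
= 0.6642 * 100
= 66.42 %

66.42 %


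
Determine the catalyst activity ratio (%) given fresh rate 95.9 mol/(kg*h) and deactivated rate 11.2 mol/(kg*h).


Activity (%) = (rate_used / rate_fresh) * 100
rate_used = 11.2, rate_fresh = 95.9
= (11.2 / 95.9) * 100
= 0.1168 * 100 = 11.68

11.68 %


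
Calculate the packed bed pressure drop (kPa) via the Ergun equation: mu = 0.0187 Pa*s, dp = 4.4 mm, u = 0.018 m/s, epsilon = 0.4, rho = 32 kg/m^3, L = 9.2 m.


dp = 4.4 mm = 0.0044 m
Viscous term = 150*0.0187*0.018*(1-0.4)^2 / (0.0044^2*0.4^3) = 14669.7
Inertial term = 1.75*32*0.018^2*(1-0.4) / (0.0044*0.4^3) = 38.6591
dP/L = 14669.7 + 38.6591 = 14708.4 Pa/m
dP = 14708.4 * 9.2 / 1000 = 135.3 kPa

135.3 kPa


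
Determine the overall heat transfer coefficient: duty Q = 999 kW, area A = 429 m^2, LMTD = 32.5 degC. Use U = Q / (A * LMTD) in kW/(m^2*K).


From Q = U*A*LMTD, U = Q / (A * LMTD)
U = 999 / (429 * 32.5) = 999 / 13942.5 = 0.07165

0.07165 kW/(m^2*K)


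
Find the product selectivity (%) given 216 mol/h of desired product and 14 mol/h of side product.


Selectivity = desired / (desired + undesired) * 100
Total products = 216 + 14 = 230 mol/h
S = 216 / 230 * 100
= 0.9391 * 100
= 93.91 %

93.91 %


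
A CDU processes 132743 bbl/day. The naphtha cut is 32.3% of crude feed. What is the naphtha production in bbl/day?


Crude throughput = 132743 bbl/day
Fraction yield = 32.3%
yield = throughput * fraction / 100
yield = 132743 * 32.3 / 100 = 42875.989

42875.989 bbl/day


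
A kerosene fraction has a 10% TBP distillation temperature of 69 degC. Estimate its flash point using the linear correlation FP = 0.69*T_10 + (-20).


FP = 0.69 * 69 + (-20) = 27.61

27.61 degC


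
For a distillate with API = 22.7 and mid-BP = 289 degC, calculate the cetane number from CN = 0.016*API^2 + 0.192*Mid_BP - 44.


CN = 0.016 * 22.7^2 + 0.192 * 289 - 44
CN = 8.24464 + 55.488 - 44 = 19.73264

19.73264


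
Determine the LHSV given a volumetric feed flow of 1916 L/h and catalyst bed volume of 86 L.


LHSV = volumetric feed rate / catalyst volume
= 1916 L/h / 86 L
= 22.28 h^-1

22.28 h^-1


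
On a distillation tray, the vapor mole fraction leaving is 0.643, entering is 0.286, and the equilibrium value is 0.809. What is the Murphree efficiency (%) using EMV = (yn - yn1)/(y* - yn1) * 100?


Murphree vapor efficiency: EMV = (y_n - y_(n-1)) / (y*_n - y_(n-1)) * 100
EMV = (0.643 - 0.286) / (0.809 - 0.286) * 100 = 0.357 / 0.523 * 100 = 68.26

68.26 %


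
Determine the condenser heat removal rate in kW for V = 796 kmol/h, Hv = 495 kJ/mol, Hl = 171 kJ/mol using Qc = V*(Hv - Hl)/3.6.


Qc = 796 * (495 - 171) / 3.6 = 796 * 324 / 3.6 = 71640

71640 kW


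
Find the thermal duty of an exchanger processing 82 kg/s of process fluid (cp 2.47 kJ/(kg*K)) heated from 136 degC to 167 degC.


Q = m_dot * cp * delta_T
delta_T = 167 - 136 = 31 K
Q = 82 * 2.47 * 31
= 202.54 * 31
= 6278.74 kW

6278.74 kW


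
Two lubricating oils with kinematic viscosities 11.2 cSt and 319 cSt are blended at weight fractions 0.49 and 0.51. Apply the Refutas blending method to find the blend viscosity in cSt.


Refutas method: VBN_i = 14.534*ln(ln(visc_i + 0.8)) + 10.975, blended linearly by mass fraction; since VBN is linear in VBI_i = ln(ln(visc_i + 0.8)) and the fractions sum to 1, blend VBI directly: visc = exp(exp(VBI_blend)) - 0.8
VBI_1 = ln(ln(11.2 + 0.8)) = 0.910235
VBI_2 = ln(ln(319 + 0.8)) = 1.75227
VBI_blend = 0.49 * 0.910235 + 0.51 * 1.75227 = 1.33967
visc_blend = exp(exp(1.33967)) - 0.8 = 44.70

44.70 cSt


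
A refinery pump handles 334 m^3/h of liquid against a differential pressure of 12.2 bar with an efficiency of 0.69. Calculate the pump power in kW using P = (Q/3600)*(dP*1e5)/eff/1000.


Q = 334 / 3600 = 0.0927778 m^3/s
P = 0.0927778 * (12.2 * 1e5) / 0.69 / 1000 = 164.0

164.0 kW


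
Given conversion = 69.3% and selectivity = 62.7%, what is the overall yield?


Overall yield = conversion (%) * selectivity (%) / 100
Conversion = 69.3%, Selectivity = 62.7%
Y = 69.3 * 62.7 / 100
= 43.4511 %

43.4511 %


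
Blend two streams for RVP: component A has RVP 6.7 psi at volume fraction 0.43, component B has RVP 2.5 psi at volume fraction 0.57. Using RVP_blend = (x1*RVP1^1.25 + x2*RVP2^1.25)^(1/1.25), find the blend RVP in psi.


Chevron index: RVP_blend = (sum xi*RVPi^1.25)^(1/1.25)
RVP^1.25 terms: 0.43 * 6.7^1.25 + 0.57 * 2.5^1.25 = 6.42697
RVP_blend = 6.42697^(1/1.25) = 4.430

4.430 psi


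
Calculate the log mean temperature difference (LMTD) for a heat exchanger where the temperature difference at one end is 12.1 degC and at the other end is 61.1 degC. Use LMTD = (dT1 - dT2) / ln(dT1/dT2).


LMTD = (dT1 - dT2) / ln(dT1/dT2)
= (12.1 - 61.1) / ln(12.1 / 61.1) = -49 / -1.61931 = 30.26

30.26 degC


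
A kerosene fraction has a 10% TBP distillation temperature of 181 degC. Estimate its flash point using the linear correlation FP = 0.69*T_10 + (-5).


FP = 0.69 * 181 + (-5) = 119.89

119.89 degC


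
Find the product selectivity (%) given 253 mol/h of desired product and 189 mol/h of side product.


Selectivity = desired / (desired + undesired) * 100
Total products = 253 + 189 = 442 mol/h
S = 253 / 442 * 100
= 0.5724 * 100
= 57.24 %

57.24 %


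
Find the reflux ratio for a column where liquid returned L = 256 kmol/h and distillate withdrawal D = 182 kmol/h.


Reflux ratio definition: R = L / D (liquid returned / distillate withdrawn)
L = 256 kmol/h, D = 182 kmol/h
R = 256 / 182 = 1.407

1.407


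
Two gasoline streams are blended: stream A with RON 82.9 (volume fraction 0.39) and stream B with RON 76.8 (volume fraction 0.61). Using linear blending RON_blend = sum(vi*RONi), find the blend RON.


Linear blending: RON_blend = sum(vi * RONi)
Contribution 1: 0.39 * 82.9 = 32.331
Contribution 2: 0.61 * 76.8 = 46.848
RON_blend = 32.331 + 46.848 = 79.179

79.179


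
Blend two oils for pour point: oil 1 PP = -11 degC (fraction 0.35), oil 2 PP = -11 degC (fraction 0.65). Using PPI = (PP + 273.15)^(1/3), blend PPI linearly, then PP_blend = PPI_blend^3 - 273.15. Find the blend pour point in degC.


PPI_1 = (-11 + 273.15)^(1/3) = 6.400049
PPI_2 = (-11 + 273.15)^(1/3) = 6.400049
PPI_blend = 0.35 * 6.400049 + 0.65 * 6.400049 = 6.400049
PP_blend = 6.400049^3 - 273.15 = 262.15 - 273.15 = -11

-11 degC


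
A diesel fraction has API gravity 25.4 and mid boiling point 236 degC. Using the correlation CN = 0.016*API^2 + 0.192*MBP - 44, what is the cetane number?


CN = 0.016 * 25.4^2 + 0.192 * 236 - 44
CN = 10.32256 + 45.312 - 44 = 11.63456

11.63456


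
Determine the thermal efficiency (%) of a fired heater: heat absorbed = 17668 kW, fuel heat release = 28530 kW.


Furnace efficiency = Q_absorbed / Q_fuel * 100
= 17668 / 28530 * 100 = 61.93

61.93 %


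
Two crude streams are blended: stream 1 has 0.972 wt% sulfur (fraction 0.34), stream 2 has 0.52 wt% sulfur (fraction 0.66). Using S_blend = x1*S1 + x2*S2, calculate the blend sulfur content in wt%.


Linear sulfur blending: S_blend = x1*S1 + x2*S2
Contribution 1: 0.34 * 0.972 = 0.33048 wt%
Contribution 2: 0.66 * 0.52 = 0.3432 wt%
S_blend = 0.33048 + 0.3432 = 0.67368

0.67368 wt%


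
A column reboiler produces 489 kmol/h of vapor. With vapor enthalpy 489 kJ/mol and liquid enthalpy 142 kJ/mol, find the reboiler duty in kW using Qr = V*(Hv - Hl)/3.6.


Qr = 489 * (489 - 142) / 3.6 = 489 * 347 / 3.6 = 47130

47130 kW


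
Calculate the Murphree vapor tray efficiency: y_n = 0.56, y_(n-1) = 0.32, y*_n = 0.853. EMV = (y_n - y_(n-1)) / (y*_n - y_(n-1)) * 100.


Murphree vapor efficiency: EMV = (y_n - y_(n-1)) / (y*_n - y_(n-1)) * 100
EMV = (0.56 - 0.32) / (0.853 - 0.32) * 100 = 0.24 / 0.533 * 100 = 45.03

45.03 %


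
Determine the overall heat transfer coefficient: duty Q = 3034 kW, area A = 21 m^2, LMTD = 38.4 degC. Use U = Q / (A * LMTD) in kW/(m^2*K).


From Q = U*A*LMTD, U = Q / (A * LMTD)
U = 3034 / (21 * 38.4) = 3034 / 806.4 = 3.762

3.762 kW/(m^2*K)


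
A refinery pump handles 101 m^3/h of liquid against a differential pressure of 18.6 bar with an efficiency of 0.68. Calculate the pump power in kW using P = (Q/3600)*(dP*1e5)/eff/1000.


Q = 101 / 3600 = 0.0280556 m^3/s
P = 0.0280556 * (18.6 * 1e5) / 0.68 / 1000 = 76.74

76.74 kW


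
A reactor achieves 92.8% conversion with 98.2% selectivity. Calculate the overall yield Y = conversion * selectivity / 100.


Overall yield = conversion (%) * selectivity (%) / 100
Conversion = 92.8%, Selectivity = 98.2%
Y = 92.8 * 98.2 / 100
= 91.1296 %

91.1296 %


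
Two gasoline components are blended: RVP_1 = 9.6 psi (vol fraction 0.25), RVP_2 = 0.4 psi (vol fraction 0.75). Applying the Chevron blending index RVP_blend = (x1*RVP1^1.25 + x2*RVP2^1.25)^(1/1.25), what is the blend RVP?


Chevron index: RVP_blend = (sum xi*RVPi^1.25)^(1/1.25)
RVP^1.25 terms: 0.25 * 9.6^1.25 + 0.75 * 0.4^1.25 = 4.46312
RVP_blend = 4.46312^(1/1.25) = 3.309

3.309 psi


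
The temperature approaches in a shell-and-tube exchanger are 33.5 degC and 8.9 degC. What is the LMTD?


LMTD = (dT1 - dT2) / ln(dT1/dT2)
= (33.5 - 8.9) / ln(33.5 / 8.9) = 24.6 / 1.32549 = 18.56

18.56 degC


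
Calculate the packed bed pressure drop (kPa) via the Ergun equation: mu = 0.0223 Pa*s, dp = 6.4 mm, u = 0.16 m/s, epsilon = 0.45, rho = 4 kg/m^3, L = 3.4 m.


dp = 6.4 mm = 0.0064 m
Viscous term = 150*0.0223*0.16*(1-0.45)^2 / (0.0064^2*0.45^3) = 43375.5
Inertial term = 1.75*4*0.16^2*(1-0.45) / (0.0064*0.45^3) = 168.999
dP/L = 43375.5 + 168.999 = 43544.5 Pa/m
dP = 43544.5 * 3.4 / 1000 = 148.1 kPa

148.1 kPa


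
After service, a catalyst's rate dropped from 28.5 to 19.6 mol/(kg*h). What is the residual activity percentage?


Activity (%) = (rate_used / rate_fresh) * 100
rate_used = 19.6, rate_fresh = 28.5
= (19.6 / 28.5) * 100
= 0.6877 * 100 = 68.77

68.77 %


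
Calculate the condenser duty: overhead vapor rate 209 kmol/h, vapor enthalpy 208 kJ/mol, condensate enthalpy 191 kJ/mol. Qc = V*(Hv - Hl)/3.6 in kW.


Qc = 209 * (208 - 191) / 3.6 = 209 * 17 / 3.6 = 986.9

986.9 kW


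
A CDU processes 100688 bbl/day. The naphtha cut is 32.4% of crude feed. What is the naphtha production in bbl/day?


Crude throughput = 100688 bbl/day
Fraction yield = 32.4%
yield = throughput * fraction / 100
yield = 100688 * 32.4 / 100 = 32622.912

32622.912 bbl/day


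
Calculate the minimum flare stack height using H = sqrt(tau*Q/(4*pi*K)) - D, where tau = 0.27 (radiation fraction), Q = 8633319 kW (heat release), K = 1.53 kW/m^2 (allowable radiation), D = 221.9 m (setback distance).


tau*Q/(4*pi*K) = 0.27 * 8633319 / (4 * pi * 1.53) = 121238
sqrt(121238) = 348.192
H = 348.192 - 221.9 = 126.3

126.3 m


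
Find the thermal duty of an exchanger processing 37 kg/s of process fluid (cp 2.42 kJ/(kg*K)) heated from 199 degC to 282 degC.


Q = m_dot * cp * delta_T
delta_T = 282 - 199 = 83 K
Q = 37 * 2.42 * 83
= 89.54 * 83
= 7431.82 kW

7431.82 kW


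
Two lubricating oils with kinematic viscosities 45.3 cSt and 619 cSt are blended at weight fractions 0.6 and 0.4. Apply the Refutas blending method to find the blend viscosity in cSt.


Refutas method: VBN_i = 14.534*ln(ln(visc_i + 0.8)) + 10.975, blended linearly by mass fraction; since VBN is linear in VBI_i = ln(ln(visc_i + 0.8)) and the fractions sum to 1, blend VBI directly: visc = exp(exp(VBI_blend)) - 0.8
VBI_1 = ln(ln(45.3 + 0.8)) = 1.34308
VBI_2 = ln(ln(619 + 0.8)) = 1.86088
VBI_blend = 0.6 * 1.34308 + 0.4 * 1.86088 = 1.5502
visc_blend = exp(exp(1.5502)) - 0.8 = 110.5

110.5 cSt


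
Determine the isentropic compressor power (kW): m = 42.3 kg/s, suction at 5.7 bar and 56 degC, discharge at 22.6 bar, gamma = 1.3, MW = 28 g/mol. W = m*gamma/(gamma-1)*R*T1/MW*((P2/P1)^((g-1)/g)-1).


Isentropic work: W = m*(gamma/(gamma-1))*(R*T1/MW)*((P2/P1)^((gamma-1)/gamma) - 1)
T1 = 56 + 273.15 = 329.15 K
Pressure ratio = 22.6 / 5.7 = 3.96491
Exponent = (1.3 - 1)/1.3 = 0.230769
(P2/P1)^exp - 1 = 3.96491^0.230769 - 1 = 0.374212
W = 42.3 * 1.3 / 0.3 * 8.314 * 329.15 / 28 * 0.374212 = 6704

6704 kW


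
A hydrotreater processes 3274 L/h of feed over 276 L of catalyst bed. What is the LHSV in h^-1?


LHSV = volumetric feed rate / catalyst volume
= 3274 L/h / 276 L
= 11.86 h^-1

11.86 h^-1


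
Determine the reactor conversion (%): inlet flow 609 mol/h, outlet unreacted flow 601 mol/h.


X = (F_in - F_out) / F_in * 100
Moles reacted = 609 - 601 = 8
X = 8 / 609 * 100
= 0.01314 * 100
= 1.314 %

1.314 %


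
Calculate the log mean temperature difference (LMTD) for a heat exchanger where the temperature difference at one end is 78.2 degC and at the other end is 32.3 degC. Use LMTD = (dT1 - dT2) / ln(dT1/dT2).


LMTD = (dT1 - dT2) / ln(dT1/dT2)
= (78.2 - 32.3) / ln(78.2 / 32.3) = 45.9 / 0.884202 = 51.91

51.91 degC


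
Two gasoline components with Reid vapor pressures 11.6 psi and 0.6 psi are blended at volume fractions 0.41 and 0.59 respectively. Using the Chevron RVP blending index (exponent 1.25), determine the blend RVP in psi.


Chevron index: RVP_blend = (sum xi*RVPi^1.25)^(1/1.25)
RVP^1.25 terms: 0.41 * 11.6^1.25 + 0.59 * 0.6^1.25 = 9.08877
RVP_blend = 9.08877^(1/1.25) = 5.845

5.845 psi


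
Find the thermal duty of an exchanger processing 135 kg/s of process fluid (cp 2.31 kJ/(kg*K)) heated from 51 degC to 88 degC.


Q = m_dot * cp * delta_T
delta_T = 88 - 51 = 37 K
Q = 135 * 2.31 * 37
= 311.85 * 37
= 11538.45 kW

11538.45 kW


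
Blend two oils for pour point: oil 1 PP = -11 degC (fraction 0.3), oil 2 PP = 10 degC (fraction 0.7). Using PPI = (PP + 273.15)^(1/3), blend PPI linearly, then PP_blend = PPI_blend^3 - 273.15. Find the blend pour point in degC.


PPI_1 = (-11 + 273.15)^(1/3) = 6.400049
PPI_2 = (10 + 273.15)^(1/3) = 6.566574
PPI_blend = 0.3 * 6.400049 + 0.7 * 6.566574 = 6.516616
PP_blend = 6.516616^3 - 273.15 = 276.7365 - 273.15 = 3.59

3.59 degC


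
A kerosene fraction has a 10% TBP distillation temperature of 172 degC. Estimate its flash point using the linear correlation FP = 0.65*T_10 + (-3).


FP = 0.65 * 172 + (-3) = 108.8

108.8 degC


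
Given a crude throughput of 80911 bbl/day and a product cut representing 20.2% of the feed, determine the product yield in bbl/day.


Crude throughput = 80911 bbl/day
Fraction yield = 20.2%
yield = throughput * fraction / 100
yield = 80911 * 20.2 / 100 = 16344.022

16344.022 bbl/day


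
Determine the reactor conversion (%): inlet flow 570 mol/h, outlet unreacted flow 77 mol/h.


X = (F_in - F_out) / F_in * 100
Moles reacted = 570 - 77 = 493
X = 493 / 570 * 100
= 0.8649 * 100
= 86.49 %

86.49 %


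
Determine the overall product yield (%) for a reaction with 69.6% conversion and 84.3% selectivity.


Overall yield = conversion (%) * selectivity (%) / 100
Conversion = 69.6%, Selectivity = 84.3%
Y = 69.6 * 84.3 / 100
= 58.6728 %

58.6728 %


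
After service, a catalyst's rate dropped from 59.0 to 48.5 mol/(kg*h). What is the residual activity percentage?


Activity (%) = (rate_used / rate_fresh) * 100
rate_used = 48.5, rate_fresh = 59.0
= (48.5 / 59.0) * 100
= 0.8220 * 100 = 82.20

82.20 %


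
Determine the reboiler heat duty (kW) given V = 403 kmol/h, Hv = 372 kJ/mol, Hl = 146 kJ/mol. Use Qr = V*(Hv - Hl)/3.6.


Qr = 403 * (372 - 146) / 3.6 = 403 * 226 / 3.6 = 25300

25300 kW


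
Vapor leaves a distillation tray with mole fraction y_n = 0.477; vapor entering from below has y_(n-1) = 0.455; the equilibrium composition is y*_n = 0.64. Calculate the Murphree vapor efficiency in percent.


Murphree vapor efficiency: EMV = (y_n - y_(n-1)) / (y*_n - y_(n-1)) * 100
EMV = (0.477 - 0.455) / (0.64 - 0.455) * 100 = 0.022 / 0.185 * 100 = 11.89

11.89 %


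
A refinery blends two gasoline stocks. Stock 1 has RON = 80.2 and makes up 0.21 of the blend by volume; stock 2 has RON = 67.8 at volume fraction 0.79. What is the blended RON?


Linear blending: RON_blend = sum(vi * RONi)
Contribution 1: 0.21 * 80.2 = 16.842
Contribution 2: 0.79 * 67.8 = 53.562
RON_blend = 16.842 + 53.562 = 70.404

70.404


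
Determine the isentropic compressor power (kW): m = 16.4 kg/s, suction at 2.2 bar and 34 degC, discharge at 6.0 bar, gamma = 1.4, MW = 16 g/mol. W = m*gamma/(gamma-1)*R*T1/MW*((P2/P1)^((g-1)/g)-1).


Isentropic work: W = m*(gamma/(gamma-1))*(R*T1/MW)*((P2/P1)^((gamma-1)/gamma) - 1)
T1 = 34 + 273.15 = 307.15 K
Pressure ratio = 6.0 / 2.2 = 2.72727
Exponent = (1.4 - 1)/1.4 = 0.285714
(P2/P1)^exp - 1 = 2.72727^0.285714 - 1 = 0.331968
W = 16.4 * 1.4 / 0.4 * 8.314 * 307.15 / 16 * 0.331968 = 3041

3041 kW


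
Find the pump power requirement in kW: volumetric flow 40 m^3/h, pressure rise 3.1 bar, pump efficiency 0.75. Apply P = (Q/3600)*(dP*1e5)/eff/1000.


Q = 40 / 3600 = 0.0111111 m^3/s
P = 0.0111111 * (3.1 * 1e5) / 0.75 / 1000 = 4.593

4.593 kW


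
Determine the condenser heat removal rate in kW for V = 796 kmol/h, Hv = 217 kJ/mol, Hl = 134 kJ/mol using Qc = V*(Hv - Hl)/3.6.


Qc = 796 * (217 - 134) / 3.6 = 796 * 83 / 3.6 = 18350

18350 kW


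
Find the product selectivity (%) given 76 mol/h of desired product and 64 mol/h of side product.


Selectivity = desired / (desired + undesired) * 100
Total products = 76 + 64 = 140 mol/h
S = 76 / 140 * 100
= 0.5429 * 100
= 54.29 %

54.29 %


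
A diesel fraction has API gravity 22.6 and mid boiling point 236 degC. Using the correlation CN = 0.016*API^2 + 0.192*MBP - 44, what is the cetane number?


CN = 0.016 * 22.6^2 + 0.192 * 236 - 44
CN = 8.17216 + 45.312 - 44 = 9.48416

9.48416


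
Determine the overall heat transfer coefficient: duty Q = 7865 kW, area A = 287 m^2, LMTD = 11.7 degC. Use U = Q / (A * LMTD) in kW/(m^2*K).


From Q = U*A*LMTD, U = Q / (A * LMTD)
U = 7865 / (287 * 11.7) = 7865 / 3357.9 = 2.342

2.342 kW/(m^2*K)


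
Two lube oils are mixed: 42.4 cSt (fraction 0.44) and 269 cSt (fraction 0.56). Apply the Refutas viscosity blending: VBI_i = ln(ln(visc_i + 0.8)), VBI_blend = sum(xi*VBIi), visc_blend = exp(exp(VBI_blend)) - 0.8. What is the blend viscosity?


Refutas method: VBN_i = 14.534*ln(ln(visc_i + 0.8)) + 10.975, blended linearly by mass fraction; since VBN is linear in VBI_i = ln(ln(visc_i + 0.8)) and the fractions sum to 1, blend VBI directly: visc = exp(exp(VBI_blend)) - 0.8
VBI_1 = ln(ln(42.4 + 0.8)) = 1.32597
VBI_2 = ln(ln(269 + 0.8)) = 1.72235
VBI_blend = 0.44 * 1.32597 + 0.56 * 1.72235 = 1.54794
visc_blend = exp(exp(1.54794)) - 0.8 = 109.3

109.3 cSt


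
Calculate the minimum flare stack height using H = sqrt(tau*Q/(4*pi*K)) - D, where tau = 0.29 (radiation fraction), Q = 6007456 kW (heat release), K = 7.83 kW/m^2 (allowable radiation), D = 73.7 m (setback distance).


tau*Q/(4*pi*K) = 0.29 * 6007456 / (4 * pi * 7.83) = 17705.9
sqrt(17705.9) = 133.064
H = 133.064 - 73.7 = 59.36

59.36 m


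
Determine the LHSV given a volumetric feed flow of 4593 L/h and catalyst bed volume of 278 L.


LHSV = volumetric feed rate / catalyst volume
= 4593 L/h / 278 L
= 16.52 h^-1

16.52 h^-1


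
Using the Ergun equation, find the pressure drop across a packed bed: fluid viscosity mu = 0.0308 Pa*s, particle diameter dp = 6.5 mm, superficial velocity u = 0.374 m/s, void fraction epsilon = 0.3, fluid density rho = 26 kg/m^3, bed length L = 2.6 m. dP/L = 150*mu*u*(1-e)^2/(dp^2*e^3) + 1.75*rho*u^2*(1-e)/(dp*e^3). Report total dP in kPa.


dp = 6.5 mm = 0.0065 m
Viscous term = 150*0.0308*0.374*(1-0.3)^2 / (0.0065^2*0.3^3) = 742197
Inertial term = 1.75*26*0.374^2*(1-0.3) / (0.0065*0.3^3) = 25384.9
dP/L = 742197 + 25384.9 = 767582 Pa/m
dP = 767582 * 2.6 / 1000 = 1996 kPa

1996 kPa


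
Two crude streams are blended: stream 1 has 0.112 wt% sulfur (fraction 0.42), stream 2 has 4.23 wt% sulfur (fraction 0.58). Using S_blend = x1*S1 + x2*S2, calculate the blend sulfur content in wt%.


Linear sulfur blending: S_blend = x1*S1 + x2*S2
Contribution 1: 0.42 * 0.112 = 0.04704 wt%
Contribution 2: 0.58 * 4.23 = 2.4534 wt%
S_blend = 0.04704 + 2.4534 = 2.50044

2.50044 wt%


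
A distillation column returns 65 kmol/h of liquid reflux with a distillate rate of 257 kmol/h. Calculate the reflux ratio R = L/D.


Reflux ratio definition: R = L / D (liquid returned / distillate withdrawn)
L = 65 kmol/h, D = 257 kmol/h
R = 65 / 257 = 0.2529

0.2529


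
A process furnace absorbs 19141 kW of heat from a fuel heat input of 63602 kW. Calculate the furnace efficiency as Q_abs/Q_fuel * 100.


Furnace efficiency = Q_absorbed / Q_fuel * 100
= 19141 / 63602 * 100 = 30.09

30.09 %


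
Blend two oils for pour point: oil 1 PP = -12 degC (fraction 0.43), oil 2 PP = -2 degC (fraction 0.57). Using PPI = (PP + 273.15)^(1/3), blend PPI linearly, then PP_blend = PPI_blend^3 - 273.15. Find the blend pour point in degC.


PPI_1 = (-12 + 273.15)^(1/3) = 6.391901
PPI_2 = (-2 + 273.15)^(1/3) = 6.472467
PPI_blend = 0.43 * 6.391901 + 0.57 * 6.472467 = 6.437824
PP_blend = 6.437824^3 - 273.15 = 266.8193 - 273.15 = -6.33

-6.33 degC


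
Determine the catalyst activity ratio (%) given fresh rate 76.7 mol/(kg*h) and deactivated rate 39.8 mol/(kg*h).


Activity (%) = (rate_used / rate_fresh) * 100
rate_used = 39.8, rate_fresh = 76.7
= (39.8 / 76.7) * 100
= 0.5189 * 100 = 51.89

51.89 %


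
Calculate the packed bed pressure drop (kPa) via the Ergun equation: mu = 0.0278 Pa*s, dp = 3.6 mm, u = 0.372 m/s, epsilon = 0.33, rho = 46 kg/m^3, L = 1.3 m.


dp = 3.6 mm = 0.0036 m
Viscous term = 150*0.0278*0.372*(1-0.33)^2 / (0.0036^2*0.33^3) = 1495140
Inertial term = 1.75*46*0.372^2*(1-0.33) / (0.0036*0.33^3) = 57691.6
dP/L = 1495140 + 57691.6 = 1552830 Pa/m
dP = 1552830 * 1.3 / 1000 = 2019 kPa

2019 kPa


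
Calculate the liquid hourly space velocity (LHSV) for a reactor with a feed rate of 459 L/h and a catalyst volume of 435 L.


LHSV = volumetric feed rate / catalyst volume
= 459 L/h / 435 L
= 1.055 h^-1

1.055 h^-1


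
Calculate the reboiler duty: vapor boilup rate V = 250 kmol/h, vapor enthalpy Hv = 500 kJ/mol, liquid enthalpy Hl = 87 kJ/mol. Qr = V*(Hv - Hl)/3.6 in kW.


Qr = 250 * (500 - 87) / 3.6 = 250 * 413 / 3.6 = 28680

28680 kW


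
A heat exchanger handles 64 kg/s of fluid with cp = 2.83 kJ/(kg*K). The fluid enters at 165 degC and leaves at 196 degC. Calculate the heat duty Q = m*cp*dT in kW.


Q = m_dot * cp * delta_T
delta_T = 196 - 165 = 31 K
Q = 64 * 2.83 * 31
= 181.12 * 31
= 5614.72 kW

5614.72 kW


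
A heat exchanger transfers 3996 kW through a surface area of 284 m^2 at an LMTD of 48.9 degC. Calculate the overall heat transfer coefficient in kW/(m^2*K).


From Q = U*A*LMTD, U = Q / (A * LMTD)
U = 3996 / (284 * 48.9) = 3996 / 13887.6 = 0.2877

0.2877 kW/(m^2*K)


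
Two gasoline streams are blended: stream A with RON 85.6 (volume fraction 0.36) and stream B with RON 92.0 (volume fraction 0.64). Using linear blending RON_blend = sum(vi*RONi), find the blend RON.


Linear blending: RON_blend = sum(vi * RONi)
Contribution 1: 0.36 * 85.6 = 30.816
Contribution 2: 0.64 * 92.0 = 58.88
RON_blend = 30.816 + 58.88 = 89.696

89.696


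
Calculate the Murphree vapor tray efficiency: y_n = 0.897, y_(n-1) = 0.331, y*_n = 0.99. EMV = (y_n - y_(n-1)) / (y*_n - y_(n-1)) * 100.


Murphree vapor efficiency: EMV = (y_n - y_(n-1)) / (y*_n - y_(n-1)) * 100
EMV = (0.897 - 0.331) / (0.99 - 0.331) * 100 = 0.566 / 0.659 * 100 = 85.89

85.89 %


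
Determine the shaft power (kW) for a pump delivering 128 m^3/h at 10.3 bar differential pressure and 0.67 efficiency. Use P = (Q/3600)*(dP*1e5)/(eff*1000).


Q = 128 / 3600 = 0.0355556 m^3/s
P = 0.0355556 * (10.3 * 1e5) / 0.67 / 1000 = 54.66

54.66 kW


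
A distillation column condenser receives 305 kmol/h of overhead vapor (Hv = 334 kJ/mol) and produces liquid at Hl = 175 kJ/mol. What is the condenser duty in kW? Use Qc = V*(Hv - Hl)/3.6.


Qc = 305 * (334 - 175) / 3.6 = 305 * 159 / 3.6 = 13470

13470 kW


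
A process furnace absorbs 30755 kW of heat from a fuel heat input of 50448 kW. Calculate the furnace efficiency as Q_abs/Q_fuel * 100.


Furnace efficiency = Q_absorbed / Q_fuel * 100
= 30755 / 50448 * 100 = 60.96

60.96 %


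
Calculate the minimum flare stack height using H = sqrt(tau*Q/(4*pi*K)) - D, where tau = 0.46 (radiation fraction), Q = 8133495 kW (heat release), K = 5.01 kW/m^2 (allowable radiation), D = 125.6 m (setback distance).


tau*Q/(4*pi*K) = 0.46 * 8133495 / (4 * pi * 5.01) = 59427.5
sqrt(59427.5) = 243.778
H = 243.778 - 125.6 = 118.2

118.2 m


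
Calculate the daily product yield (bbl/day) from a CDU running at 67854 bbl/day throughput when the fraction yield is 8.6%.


Crude throughput = 67854 bbl/day
Fraction yield = 8.6%
yield = throughput * fraction / 100
yield = 67854 * 8.6 / 100 = 5835.444

5835.444 bbl/day


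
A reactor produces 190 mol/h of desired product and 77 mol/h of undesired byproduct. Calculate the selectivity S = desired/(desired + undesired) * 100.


Selectivity = desired / (desired + undesired) * 100
Total products = 190 + 77 = 267 mol/h
S = 190 / 267 * 100
= 0.7116 * 100
= 71.16 %

71.16 %


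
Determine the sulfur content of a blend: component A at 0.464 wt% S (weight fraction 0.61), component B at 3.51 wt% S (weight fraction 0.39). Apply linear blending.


Linear sulfur blending: S_blend = x1*S1 + x2*S2
Contribution 1: 0.61 * 0.464 = 0.28304 wt%
Contribution 2: 0.39 * 3.51 = 1.3689 wt%
S_blend = 0.28304 + 1.3689 = 1.65194

1.65194 wt%


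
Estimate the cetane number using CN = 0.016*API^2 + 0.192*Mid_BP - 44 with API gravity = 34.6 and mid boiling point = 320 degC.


CN = 0.016 * 34.6^2 + 0.192 * 320 - 44
CN = 19.15456 + 61.44 - 44 = 36.59456

36.59456


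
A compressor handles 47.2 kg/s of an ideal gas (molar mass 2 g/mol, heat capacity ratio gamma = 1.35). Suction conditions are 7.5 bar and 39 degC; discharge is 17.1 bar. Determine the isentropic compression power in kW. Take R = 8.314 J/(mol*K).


Isentropic work: W = m*(gamma/(gamma-1))*(R*T1/MW)*((P2/P1)^((gamma-1)/gamma) - 1)
T1 = 39 + 273.15 = 312.15 K
Pressure ratio = 17.1 / 7.5 = 2.28
Exponent = (1.35 - 1)/1.35 = 0.259259
(P2/P1)^exp - 1 = 2.28^0.259259 - 1 = 0.23822
W = 47.2 * 1.35 / 0.35 * 8.314 * 312.15 / 2 * 0.23822 = 56280

56280 kW


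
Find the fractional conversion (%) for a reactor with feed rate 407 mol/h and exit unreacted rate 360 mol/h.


X = (F_in - F_out) / F_in * 100
Moles reacted = 407 - 360 = 47
X = 47 / 407 * 100
= 0.1155 * 100
= 11.55 %

11.55 %


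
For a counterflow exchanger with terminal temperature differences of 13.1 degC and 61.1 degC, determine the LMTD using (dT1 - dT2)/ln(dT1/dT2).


LMTD = (dT1 - dT2) / ln(dT1/dT2)
= (13.1 - 61.1) / ln(13.1 / 61.1) = -48 / -1.5399 = 31.17

31.17 degC


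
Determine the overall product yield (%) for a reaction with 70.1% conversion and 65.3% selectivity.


Overall yield = conversion (%) * selectivity (%) / 100
Conversion = 70.1%, Selectivity = 65.3%
Y = 70.1 * 65.3 / 100
= 45.7753 %

45.7753 %


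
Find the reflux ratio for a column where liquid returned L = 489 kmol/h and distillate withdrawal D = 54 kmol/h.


Reflux ratio definition: R = L / D (liquid returned / distillate withdrawn)
L = 489 kmol/h, D = 54 kmol/h
R = 489 / 54 = 9.056

9.056


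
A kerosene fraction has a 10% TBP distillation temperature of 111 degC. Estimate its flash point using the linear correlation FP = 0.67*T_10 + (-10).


FP = 0.67 * 111 + (-10) = 64.37

64.37 degC


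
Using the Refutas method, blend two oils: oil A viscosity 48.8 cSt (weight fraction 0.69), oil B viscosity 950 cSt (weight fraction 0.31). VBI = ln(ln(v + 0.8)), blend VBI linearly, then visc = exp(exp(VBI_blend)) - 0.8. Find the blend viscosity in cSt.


Refutas method: VBN_i = 14.534*ln(ln(visc_i + 0.8)) + 10.975, blended linearly by mass fraction; since VBN is linear in VBI_i = ln(ln(visc_i + 0.8)) and the fractions sum to 1, blend VBI directly: visc = exp(exp(VBI_blend)) - 0.8
VBI_1 = ln(ln(48.8 + 0.8)) = 1.362
VBI_2 = ln(ln(950 + 0.8)) = 1.92531
VBI_blend = 0.69 * 1.362 + 0.31 * 1.92531 = 1.53663
visc_blend = exp(exp(1.53663)) - 0.8 = 103.7

103.7 cSt


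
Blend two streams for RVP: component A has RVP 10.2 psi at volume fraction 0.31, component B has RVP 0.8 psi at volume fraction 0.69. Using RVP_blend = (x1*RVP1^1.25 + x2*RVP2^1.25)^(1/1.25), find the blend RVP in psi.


Chevron index: RVP_blend = (sum xi*RVPi^1.25)^(1/1.25)
RVP^1.25 terms: 0.31 * 10.2^1.25 + 0.69 * 0.8^1.25 = 6.17288
RVP_blend = 6.17288^(1/1.25) = 4.289

4.289 psi


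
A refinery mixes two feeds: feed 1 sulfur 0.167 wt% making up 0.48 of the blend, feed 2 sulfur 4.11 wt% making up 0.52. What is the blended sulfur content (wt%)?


Linear sulfur blending: S_blend = x1*S1 + x2*S2
Contribution 1: 0.48 * 0.167 = 0.08016 wt%
Contribution 2: 0.52 * 4.11 = 2.1372 wt%
S_blend = 0.08016 + 2.1372 = 2.21736

2.21736 wt%


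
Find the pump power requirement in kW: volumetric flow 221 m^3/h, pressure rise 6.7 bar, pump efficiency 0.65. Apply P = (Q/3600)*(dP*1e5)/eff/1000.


Q = 221 / 3600 = 0.0613889 m^3/s
P = 0.0613889 * (6.7 * 1e5) / 0.65 / 1000 = 63.28

63.28 kW
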